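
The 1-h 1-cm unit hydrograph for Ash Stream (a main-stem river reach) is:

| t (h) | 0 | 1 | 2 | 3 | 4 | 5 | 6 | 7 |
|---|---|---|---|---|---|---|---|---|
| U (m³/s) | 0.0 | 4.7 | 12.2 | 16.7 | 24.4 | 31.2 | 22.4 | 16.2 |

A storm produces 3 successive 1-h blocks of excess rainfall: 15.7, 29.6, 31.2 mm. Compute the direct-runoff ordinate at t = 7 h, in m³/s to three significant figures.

By discrete convolution, Q_j = Σ (P_i / 10 mm) · U_{j−i}.
At t = 7 h (j=7): Q = (15.7/10)·16.2 + (29.6/10)·22.4 + (31.2/10)·31.2 = 189 m³/s.

Q ≈ 189 m³/s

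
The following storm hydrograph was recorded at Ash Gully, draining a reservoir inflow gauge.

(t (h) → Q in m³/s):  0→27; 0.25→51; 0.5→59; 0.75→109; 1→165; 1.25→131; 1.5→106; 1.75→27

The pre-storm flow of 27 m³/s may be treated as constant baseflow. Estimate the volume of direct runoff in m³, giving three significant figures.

Direct-runoff ordinates (Q − Q_b): 0.0, 24.0, 32.0, 82.0, 138.0, 104.0, 79.0, 0.0 m³/s.
ΣQ_DR = 459.0 m³/s.
With Δt = 0.25 h = 900 s, V = ΣQ_DR · Δt = 459.0 × 900 = 4.13 × 10^5 m³.

V ≈ 4.13 × 10^5 m³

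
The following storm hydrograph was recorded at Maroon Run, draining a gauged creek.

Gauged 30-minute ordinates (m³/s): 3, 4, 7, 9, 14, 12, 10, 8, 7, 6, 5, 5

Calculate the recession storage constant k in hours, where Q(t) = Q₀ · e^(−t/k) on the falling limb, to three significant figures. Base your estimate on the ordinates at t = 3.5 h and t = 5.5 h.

k ≈ 4.26 h

On the falling limb, Q drops from 8 to 5 m³/s between t = 3.5 h and t = 5.5 h (Δt = 2 h).
k = −Δt / ln(Q₂/Q₁) = −2 / ln(5/8) = 4.26 h.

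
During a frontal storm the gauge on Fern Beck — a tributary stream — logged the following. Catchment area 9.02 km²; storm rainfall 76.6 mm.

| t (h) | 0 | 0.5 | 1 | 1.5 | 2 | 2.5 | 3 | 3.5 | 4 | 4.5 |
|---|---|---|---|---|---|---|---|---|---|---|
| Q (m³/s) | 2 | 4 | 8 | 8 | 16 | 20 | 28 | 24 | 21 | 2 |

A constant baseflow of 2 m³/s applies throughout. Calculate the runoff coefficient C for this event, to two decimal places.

C ≈ 0.29

ΣQ_DR = 113.0 m³/s; V = ΣQ_DR·Δt = 2.034 × 10^5 m³.
Runoff depth d = V / A = 22.55 mm.
C = d / P = 22.55 / 76.6 = 0.29.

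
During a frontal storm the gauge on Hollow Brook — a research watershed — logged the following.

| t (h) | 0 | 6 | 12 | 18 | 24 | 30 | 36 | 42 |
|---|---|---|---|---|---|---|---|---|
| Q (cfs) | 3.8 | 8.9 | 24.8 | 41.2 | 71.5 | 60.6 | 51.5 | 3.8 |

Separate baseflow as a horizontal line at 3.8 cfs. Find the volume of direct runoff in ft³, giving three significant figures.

Direct-runoff ordinates (Q − Q_b): 0.0, 5.1, 21.0, 37.4, 67.7, 56.8, 47.7, 0.0 cfs.
ΣQ_DR = 235.7 cfs.
With Δt = 6 h = 21600 s, V = ΣQ_DR · Δt = 235.7 × 21600 = 5.09 × 10^6 ft³.

V ≈ 5.09 × 10^6 ft³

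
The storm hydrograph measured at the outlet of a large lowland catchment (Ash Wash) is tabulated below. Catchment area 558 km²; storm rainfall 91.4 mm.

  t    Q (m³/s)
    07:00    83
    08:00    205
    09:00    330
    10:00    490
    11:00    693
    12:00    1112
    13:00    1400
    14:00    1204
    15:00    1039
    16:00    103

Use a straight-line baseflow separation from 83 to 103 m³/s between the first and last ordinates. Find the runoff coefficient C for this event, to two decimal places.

ΣQ_DR = 5729 m³/s; V = ΣQ_DR·Δt = 2.062 × 10^7 m³.
Runoff depth d = V / A = 36.96 mm.
C = d / P = 36.96 / 91.4 = 0.40.

C ≈ 0.40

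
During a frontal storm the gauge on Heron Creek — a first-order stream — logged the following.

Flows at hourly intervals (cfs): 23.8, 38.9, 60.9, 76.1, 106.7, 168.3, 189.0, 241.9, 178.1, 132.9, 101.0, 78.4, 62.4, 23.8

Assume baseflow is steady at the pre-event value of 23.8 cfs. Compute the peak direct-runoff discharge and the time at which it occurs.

Subtracting baseflow gives direct-runoff ordinates: 0.0, 15.1, 37.1, 52.3, 82.9, 144.5, 165.2, 218.1, 154.3, 109.1, 77.2, 54.6, 38.6, 0.0 cfs.
The maximum is 218.1 cfs, occurring at the reading for t = 7 h.

Q_p = 218.1 cfs at t = 7 h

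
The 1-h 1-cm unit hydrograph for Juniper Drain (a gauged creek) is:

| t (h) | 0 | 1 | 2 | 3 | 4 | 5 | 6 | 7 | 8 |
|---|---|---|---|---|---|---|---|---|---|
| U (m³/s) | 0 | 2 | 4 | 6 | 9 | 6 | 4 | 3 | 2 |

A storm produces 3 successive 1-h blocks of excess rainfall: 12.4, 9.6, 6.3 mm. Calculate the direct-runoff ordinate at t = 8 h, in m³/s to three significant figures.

By discrete convolution, Q_j = Σ (P_i / 10 mm) · U_{j−i}.
At t = 8 h (j=8): Q = (12.4/10)·2 + (9.6/10)·3 + (6.3/10)·4 = 7.88 m³/s.

Q ≈ 7.88 m³/s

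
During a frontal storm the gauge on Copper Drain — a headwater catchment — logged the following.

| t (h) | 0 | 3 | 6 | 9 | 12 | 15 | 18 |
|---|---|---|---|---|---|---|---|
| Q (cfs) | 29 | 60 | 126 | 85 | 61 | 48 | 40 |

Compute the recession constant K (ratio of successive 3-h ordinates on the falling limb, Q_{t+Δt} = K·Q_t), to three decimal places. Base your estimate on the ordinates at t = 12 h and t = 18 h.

Using the recession-limb readings at t = 12 h and t = 18 h: Q falls from 61 to 40 cfs over 2 intervals.
K = (Q₂/Q₁)^(1/2) = (40/61)^(1/2) = 0.810.

K ≈ 0.810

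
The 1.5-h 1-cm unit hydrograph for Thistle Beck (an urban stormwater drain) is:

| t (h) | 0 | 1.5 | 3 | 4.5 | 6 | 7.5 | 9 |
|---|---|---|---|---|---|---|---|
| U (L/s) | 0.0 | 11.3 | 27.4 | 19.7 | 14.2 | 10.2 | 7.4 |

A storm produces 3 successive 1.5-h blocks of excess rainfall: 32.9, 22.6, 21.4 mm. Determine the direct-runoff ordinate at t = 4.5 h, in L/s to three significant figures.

By discrete convolution, Q_j = Σ (P_i / 10 mm) · U_{j−i}.
At t = 4.5 h (j=3): Q = (32.9/10)·19.7 + (22.6/10)·27.4 + (21.4/10)·11.3 = 151 L/s.

Q ≈ 151 L/s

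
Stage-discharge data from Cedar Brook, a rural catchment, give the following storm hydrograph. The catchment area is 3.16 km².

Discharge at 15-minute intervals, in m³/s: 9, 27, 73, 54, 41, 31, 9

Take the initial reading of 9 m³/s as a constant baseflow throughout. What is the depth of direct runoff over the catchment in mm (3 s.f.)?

Direct runoff: 0.0, 18.0, 64.0, 45.0, 32.0, 22.0, 0.0 m³/s; ΣQ_DR = 181.0 m³/s.
V = ΣQ_DR · Δt = 181.0 × 900 s = 1.629 × 10^5 m³.
Over A = 3.16 km², depth = V / A = 51.6 mm.

d ≈ 51.6 mm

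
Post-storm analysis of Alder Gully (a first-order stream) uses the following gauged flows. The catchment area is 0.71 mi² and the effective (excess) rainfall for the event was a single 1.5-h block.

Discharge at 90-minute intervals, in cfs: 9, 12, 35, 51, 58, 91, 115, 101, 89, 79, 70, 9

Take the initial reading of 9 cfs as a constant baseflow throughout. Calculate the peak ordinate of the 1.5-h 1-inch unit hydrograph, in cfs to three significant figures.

U_p ≈ 53.0 cfs

Direct runoff: 0.0, 3.0, 26.0, 42.0, 49.0, 82.0, 106.0, 92.0, 80.0, 70.0, 61.0, 0.0 cfs; ΣQ_DR = 611.0 cfs, peak = 106.0 cfs.
Runoff depth d = ΣQ_DR·Δt / A = 611.0 × 5400 / (0.71 mi²) = 2.000 in.
The 1-inch UH is the DRH scaled by (1 in)/d, so U_p = 106.0 × 1/2.000 = 53.0 cfs.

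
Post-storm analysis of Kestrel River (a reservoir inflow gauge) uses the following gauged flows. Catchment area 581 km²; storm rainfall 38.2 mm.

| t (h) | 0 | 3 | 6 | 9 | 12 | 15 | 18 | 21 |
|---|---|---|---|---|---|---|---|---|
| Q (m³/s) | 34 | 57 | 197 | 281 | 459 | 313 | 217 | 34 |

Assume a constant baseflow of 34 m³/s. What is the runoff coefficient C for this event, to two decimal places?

ΣQ_DR = 1320 m³/s; V = ΣQ_DR·Δt = 1.426 × 10^7 m³.
Runoff depth d = V / A = 24.54 mm.
C = d / P = 24.54 / 38.2 = 0.64.

C ≈ 0.64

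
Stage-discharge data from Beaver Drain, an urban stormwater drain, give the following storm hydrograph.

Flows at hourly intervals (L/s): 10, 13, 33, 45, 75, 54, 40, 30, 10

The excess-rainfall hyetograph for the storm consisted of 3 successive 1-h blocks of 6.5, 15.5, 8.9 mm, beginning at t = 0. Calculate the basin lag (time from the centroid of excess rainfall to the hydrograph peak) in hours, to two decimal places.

t_L ≈ 2.42 h

Centroid of excess rainfall: t_c = Σ P_i·t̄_i / ΣP_i = 1.5777 h (block centres at 0.5, 1.5, 2.5 h).
Hydrograph peak occurs at t = 4 h, so basin lag t_L = 4 − 1.5777 = 2.42 h.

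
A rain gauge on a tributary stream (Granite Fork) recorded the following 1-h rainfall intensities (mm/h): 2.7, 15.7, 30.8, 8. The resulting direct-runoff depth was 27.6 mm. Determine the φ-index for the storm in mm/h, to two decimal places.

Only the 2 blocks with intensity above φ contribute runoff: 15.7, 30.8 mm/h.
Σ(I−φ)·Δt = d  ⇒  (15.7+30.8 − 2φ)·1 = 27.6
φ = (46.50 − 27.6/1) / 2 = 9.45 mm/h.

φ ≈ 9.45 mm/h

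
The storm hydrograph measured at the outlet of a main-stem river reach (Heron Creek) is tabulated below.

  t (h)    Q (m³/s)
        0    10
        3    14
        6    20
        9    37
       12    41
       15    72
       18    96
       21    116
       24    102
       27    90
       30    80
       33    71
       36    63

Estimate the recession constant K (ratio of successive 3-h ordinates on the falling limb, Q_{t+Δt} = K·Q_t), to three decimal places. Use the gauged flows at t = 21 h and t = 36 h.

K ≈ 0.885

Using the recession-limb readings at t = 21 h and t = 36 h: Q falls from 116 to 63 m³/s over 5 intervals.
K = (Q₂/Q₁)^(1/5) = (63/116)^(1/5) = 0.885.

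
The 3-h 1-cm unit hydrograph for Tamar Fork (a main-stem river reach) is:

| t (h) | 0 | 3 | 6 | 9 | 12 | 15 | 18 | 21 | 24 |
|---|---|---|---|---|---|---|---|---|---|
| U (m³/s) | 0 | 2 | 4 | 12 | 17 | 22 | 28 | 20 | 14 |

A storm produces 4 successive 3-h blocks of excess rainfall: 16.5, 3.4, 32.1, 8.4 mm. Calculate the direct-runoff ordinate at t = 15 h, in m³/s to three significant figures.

Q ≈ 84.0 m³/s

By discrete convolution, Q_j = Σ (P_i / 10 mm) · U_{j−i}.
At t = 15 h (j=5): Q = (16.5/10)·22 + (3.4/10)·17 + (32.1/10)·12 + (8.4/10)·4 = 84.0 m³/s.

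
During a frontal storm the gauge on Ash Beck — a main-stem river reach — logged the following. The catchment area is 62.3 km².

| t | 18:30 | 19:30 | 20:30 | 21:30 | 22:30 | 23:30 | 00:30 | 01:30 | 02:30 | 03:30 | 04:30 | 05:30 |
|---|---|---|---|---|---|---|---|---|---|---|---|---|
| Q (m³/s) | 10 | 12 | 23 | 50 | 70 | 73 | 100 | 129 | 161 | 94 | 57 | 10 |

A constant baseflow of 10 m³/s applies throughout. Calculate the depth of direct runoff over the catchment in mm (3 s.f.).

d ≈ 38.7 mm

Direct runoff: 0.0, 2.0, 13.0, 40.0, 60.0, 63.0, 90.0, 119.0, 151.0, 84.0, 47.0, 0.0 m³/s; ΣQ_DR = 669.0 m³/s.
V = ΣQ_DR · Δt = 669.0 × 3600 s = 2.408 × 10^6 m³.
Over A = 62.3 km², depth = V / A = 38.7 mm.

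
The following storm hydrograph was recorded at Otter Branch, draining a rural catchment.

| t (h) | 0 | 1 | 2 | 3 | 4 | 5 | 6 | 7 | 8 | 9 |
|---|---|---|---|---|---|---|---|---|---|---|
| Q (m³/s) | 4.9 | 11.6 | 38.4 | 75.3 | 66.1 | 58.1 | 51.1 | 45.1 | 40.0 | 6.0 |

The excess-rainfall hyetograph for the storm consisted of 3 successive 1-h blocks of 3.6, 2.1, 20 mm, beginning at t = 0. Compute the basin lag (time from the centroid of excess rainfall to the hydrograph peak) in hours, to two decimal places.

Centroid of excess rainfall: t_c = Σ P_i·t̄_i / ΣP_i = 2.1381 h (block centres at 0.5, 1.5, 2.5 h).
Hydrograph peak occurs at t = 3 h, so basin lag t_L = 3 − 2.1381 = 0.86 h.

t_L ≈ 0.86 h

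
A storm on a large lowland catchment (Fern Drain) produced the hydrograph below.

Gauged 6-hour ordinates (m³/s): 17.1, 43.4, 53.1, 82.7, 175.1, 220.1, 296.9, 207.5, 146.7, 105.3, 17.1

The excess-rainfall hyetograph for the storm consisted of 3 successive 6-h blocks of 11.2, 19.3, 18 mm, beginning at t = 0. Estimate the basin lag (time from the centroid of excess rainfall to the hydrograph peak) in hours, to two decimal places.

Centroid of excess rainfall: t_c = Σ P_i·t̄_i / ΣP_i = 9.8412 h (block centres at 3, 9, 15 h).
Hydrograph peak occurs at t = 36 h, so basin lag t_L = 36 − 9.8412 = 26.16 h.

t_L ≈ 26.16 h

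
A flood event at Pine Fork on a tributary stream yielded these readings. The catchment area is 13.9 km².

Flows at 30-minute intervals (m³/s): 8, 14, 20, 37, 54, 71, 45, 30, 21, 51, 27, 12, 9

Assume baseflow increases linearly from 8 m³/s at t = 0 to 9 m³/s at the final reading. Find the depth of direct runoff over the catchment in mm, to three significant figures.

Direct runoff: 0.00, 5.92, 11.83, 28.75, 45.67, 62.58, 36.50, 21.42, 12.33, 42.25, 18.17, 3.08, 0.00 m³/s; ΣQ_DR = 288.5 m³/s.
V = ΣQ_DR · Δt = 288.5 × 1800 s = 5.193 × 10^5 m³.
Over A = 13.9 km², depth = V / A = 37.4 mm.

d ≈ 37.4 mm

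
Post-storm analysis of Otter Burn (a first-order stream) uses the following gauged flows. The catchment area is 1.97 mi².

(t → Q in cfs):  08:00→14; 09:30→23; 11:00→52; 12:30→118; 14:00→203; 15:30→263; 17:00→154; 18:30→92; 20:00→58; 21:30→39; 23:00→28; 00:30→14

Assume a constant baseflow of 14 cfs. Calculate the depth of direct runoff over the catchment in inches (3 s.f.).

Direct runoff: 0.0, 9.0, 38.0, 104.0, 189.0, 249.0, 140.0, 78.0, 44.0, 25.0, 14.0, 0.0 cfs; ΣQ_DR = 890.0 cfs.
V = ΣQ_DR · Δt = 890.0 × 5400 s = 4.806 × 10^6 ft³.
Over A = 1.97 mi², depth = V / A = 1.05 in.

d ≈ 1.05 in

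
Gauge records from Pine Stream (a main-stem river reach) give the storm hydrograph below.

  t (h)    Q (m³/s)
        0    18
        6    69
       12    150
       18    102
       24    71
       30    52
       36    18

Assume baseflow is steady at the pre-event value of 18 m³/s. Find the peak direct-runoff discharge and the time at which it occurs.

Q_p = 132.0 m³/s at t = 12 h

Subtracting baseflow gives direct-runoff ordinates: 0.0, 51.0, 132.0, 84.0, 53.0, 34.0, 0.0 m³/s.
The maximum is 132.0 m³/s, occurring at the reading for t = 12 h.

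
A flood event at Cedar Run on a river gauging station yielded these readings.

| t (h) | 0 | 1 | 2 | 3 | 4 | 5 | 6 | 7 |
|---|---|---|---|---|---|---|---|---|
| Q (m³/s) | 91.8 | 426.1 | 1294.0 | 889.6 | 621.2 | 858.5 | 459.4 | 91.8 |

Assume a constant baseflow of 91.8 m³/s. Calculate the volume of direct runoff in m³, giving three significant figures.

V ≈ 1.44 × 10^7 m³

Direct-runoff ordinates (Q − Q_b): 0.0, 334.3, 1202.2, 797.8, 529.4, 766.7, 367.6, 0.0 m³/s.
ΣQ_DR = 3998 m³/s.
With Δt = 1 h = 3600 s, V = ΣQ_DR · Δt = 3998 × 3600 = 1.44 × 10^7 m³.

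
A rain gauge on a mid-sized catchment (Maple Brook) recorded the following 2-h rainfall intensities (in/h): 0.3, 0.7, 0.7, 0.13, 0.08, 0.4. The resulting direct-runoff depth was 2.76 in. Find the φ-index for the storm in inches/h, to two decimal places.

Only the 4 blocks with intensity above φ contribute runoff: 0.3, 0.7, 0.7, 0.4 in/h.
Σ(I−φ)·Δt = d  ⇒  (0.3+0.7+0.7+0.4 − 4φ)·2 = 2.76
φ = (2.100 − 2.76/2) / 4 = 0.18 in/h.

φ ≈ 0.18 in/h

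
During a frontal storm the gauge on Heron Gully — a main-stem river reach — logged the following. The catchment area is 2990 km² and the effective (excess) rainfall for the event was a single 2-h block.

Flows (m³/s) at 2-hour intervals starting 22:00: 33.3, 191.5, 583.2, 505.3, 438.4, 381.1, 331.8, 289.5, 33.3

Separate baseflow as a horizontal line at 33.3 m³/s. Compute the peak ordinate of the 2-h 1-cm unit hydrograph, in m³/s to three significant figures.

U_p ≈ 918 m³/s

Direct runoff: 0.0, 158.2, 549.9, 472.0, 405.1, 347.8, 298.5, 256.2, 0.0 m³/s; ΣQ_DR = 2488 m³/s, peak = 549.9 m³/s.
Runoff depth d = ΣQ_DR·Δt / A = 2488 × 7200 / (2990 km²) = 5.990 mm.
The 1-cm UH is the DRH scaled by (10 mm)/d, so U_p = 549.9 × 10/5.990 = 918 m³/s.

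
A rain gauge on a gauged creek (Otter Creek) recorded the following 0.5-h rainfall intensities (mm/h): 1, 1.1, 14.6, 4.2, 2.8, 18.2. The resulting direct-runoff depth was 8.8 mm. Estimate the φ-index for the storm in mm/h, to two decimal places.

φ ≈ 7.60 mm/h

Only the 2 blocks with intensity above φ contribute runoff: 14.6, 18.2 mm/h.
Σ(I−φ)·Δt = d  ⇒  (14.6+18.2 − 2φ)·0.5 = 8.8
φ = (32.80 − 8.8/0.5) / 2 = 7.60 mm/h.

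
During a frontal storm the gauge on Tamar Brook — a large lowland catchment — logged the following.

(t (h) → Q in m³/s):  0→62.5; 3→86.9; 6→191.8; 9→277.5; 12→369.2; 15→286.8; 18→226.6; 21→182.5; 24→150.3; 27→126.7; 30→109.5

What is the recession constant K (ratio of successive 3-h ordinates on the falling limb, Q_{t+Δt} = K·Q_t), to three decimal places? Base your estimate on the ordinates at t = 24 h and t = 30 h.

K ≈ 0.854

Using the recession-limb readings at t = 24 h and t = 30 h: Q falls from 150.3 to 109.5 m³/s over 2 intervals.
K = (Q₂/Q₁)^(1/2) = (109.5/150.3)^(1/2) = 0.854.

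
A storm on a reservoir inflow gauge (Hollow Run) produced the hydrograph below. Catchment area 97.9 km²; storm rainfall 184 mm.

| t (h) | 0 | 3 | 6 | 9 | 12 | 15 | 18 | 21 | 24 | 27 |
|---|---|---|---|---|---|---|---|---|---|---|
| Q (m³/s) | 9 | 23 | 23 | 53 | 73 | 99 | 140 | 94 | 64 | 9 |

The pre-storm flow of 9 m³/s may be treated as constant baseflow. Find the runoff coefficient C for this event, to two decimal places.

C ≈ 0.30

ΣQ_DR = 497.0 m³/s; V = ΣQ_DR·Δt = 5.368 × 10^6 m³.
Runoff depth d = V / A = 54.83 mm.
C = d / P = 54.83 / 184 = 0.30.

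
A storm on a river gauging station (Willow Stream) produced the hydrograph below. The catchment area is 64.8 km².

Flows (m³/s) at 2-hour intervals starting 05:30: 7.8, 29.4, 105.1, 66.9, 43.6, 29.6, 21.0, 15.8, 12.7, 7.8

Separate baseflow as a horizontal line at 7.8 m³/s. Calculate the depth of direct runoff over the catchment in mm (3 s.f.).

d ≈ 29.1 mm

Direct runoff: 0.0, 21.6, 97.3, 59.1, 35.8, 21.8, 13.2, 8.0, 4.9, 0.0 m³/s; ΣQ_DR = 261.7 m³/s.
V = ΣQ_DR · Δt = 261.7 × 7200 s = 1.884 × 10^6 m³.
Over A = 64.8 km², depth = V / A = 29.1 mm.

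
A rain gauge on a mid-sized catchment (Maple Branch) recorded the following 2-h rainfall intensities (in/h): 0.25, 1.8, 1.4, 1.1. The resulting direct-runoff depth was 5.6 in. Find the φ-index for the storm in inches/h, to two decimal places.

Only the 3 blocks with intensity above φ contribute runoff: 1.8, 1.4, 1.1 in/h.
Σ(I−φ)·Δt = d  ⇒  (1.8+1.4+1.1 − 3φ)·2 = 5.6
φ = (4.300 − 5.6/2) / 3 = 0.50 in/h.

φ ≈ 0.50 in/h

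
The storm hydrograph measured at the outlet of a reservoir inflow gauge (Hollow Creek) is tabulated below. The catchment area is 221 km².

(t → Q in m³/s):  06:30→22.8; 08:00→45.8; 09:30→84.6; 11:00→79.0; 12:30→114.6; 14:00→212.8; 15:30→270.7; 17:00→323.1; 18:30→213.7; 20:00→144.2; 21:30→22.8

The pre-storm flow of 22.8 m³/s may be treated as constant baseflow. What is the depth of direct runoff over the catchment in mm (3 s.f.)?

d ≈ 31.4 mm

Direct runoff: 0.0, 23.0, 61.8, 56.2, 91.8, 190.0, 247.9, 300.3, 190.9, 121.4, 0.0 m³/s; ΣQ_DR = 1283 m³/s.
V = ΣQ_DR · Δt = 1283 × 5400 s = 6.930 × 10^6 m³.
Over A = 221 km², depth = V / A = 31.4 mm.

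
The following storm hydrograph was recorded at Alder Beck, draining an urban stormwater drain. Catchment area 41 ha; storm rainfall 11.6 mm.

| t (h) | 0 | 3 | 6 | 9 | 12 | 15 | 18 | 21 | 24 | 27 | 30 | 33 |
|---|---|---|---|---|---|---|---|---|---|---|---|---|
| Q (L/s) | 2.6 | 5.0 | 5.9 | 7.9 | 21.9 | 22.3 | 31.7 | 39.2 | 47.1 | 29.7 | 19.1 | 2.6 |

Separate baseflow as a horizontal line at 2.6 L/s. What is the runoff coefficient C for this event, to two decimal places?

C ≈ 0.46

ΣQ_DR = 203.8 L/s; V = ΣQ_DR·Δt = 2.201 × 10^6 L.
Runoff depth d = V / A = 5.368 mm.
C = d / P = 5.368 / 11.6 = 0.46.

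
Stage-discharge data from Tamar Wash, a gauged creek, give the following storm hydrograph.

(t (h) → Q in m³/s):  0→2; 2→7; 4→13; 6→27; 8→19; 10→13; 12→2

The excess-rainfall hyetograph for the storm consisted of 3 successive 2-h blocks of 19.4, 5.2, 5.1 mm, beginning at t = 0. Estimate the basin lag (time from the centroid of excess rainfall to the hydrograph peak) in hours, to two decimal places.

t_L ≈ 3.96 h

Centroid of excess rainfall: t_c = Σ P_i·t̄_i / ΣP_i = 2.0370 h (block centres at 1, 3, 5 h).
Hydrograph peak occurs at t = 6 h, so basin lag t_L = 6 − 2.0370 = 3.96 h.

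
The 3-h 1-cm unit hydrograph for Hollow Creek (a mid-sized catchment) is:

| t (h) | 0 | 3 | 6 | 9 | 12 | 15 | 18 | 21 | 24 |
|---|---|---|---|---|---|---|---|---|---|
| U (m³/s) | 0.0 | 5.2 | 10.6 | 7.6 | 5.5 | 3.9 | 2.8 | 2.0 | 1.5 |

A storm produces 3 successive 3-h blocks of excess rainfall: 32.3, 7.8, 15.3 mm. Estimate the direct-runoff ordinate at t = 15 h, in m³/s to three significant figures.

Q ≈ 28.5 m³/s

By discrete convolution, Q_j = Σ (P_i / 10 mm) · U_{j−i}.
At t = 15 h (j=5): Q = (32.3/10)·3.9 + (7.8/10)·5.5 + (15.3/10)·7.6 = 28.5 m³/s.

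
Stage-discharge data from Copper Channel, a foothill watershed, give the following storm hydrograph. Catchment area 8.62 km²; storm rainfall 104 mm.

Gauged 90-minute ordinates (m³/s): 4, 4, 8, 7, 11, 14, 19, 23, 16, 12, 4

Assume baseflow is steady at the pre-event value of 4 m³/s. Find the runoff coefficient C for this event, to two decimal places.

ΣQ_DR = 78.00 m³/s; V = ΣQ_DR·Δt = 4.212 × 10^5 m³.
Runoff depth d = V / A = 48.86 mm.
C = d / P = 48.86 / 104 = 0.47.

C ≈ 0.47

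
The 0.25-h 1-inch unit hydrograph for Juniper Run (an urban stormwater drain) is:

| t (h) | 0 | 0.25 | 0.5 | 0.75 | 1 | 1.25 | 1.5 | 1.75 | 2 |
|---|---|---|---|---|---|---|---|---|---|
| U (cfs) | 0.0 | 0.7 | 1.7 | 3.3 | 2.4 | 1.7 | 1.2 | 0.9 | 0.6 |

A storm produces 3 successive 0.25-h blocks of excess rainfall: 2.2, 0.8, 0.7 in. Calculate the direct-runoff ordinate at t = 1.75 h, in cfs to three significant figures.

Q ≈ 4.13 cfs

By discrete convolution, Q_j = Σ (P_i / 1 in) · U_{j−i}.
At t = 1.75 h (j=7): Q = (2.2/1)·0.9 + (0.8/1)·1.2 + (0.7/1)·1.7 = 4.13 cfs.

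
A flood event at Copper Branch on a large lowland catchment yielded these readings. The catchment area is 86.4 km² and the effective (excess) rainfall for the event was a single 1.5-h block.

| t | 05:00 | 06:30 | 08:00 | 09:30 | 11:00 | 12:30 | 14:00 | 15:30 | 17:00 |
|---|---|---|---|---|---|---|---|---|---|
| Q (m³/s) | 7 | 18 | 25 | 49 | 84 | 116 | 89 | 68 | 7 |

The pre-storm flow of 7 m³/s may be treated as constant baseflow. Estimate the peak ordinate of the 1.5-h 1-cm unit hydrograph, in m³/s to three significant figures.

Direct runoff: 0.0, 11.0, 18.0, 42.0, 77.0, 109.0, 82.0, 61.0, 0.0 m³/s; ΣQ_DR = 400.0 m³/s, peak = 109.0 m³/s.
Runoff depth d = ΣQ_DR·Δt / A = 400.0 × 5400 / (86.4 km²) = 25.00 mm.
The 1-cm UH is the DRH scaled by (10 mm)/d, so U_p = 109.0 × 10/25.00 = 43.6 m³/s.

U_p ≈ 43.6 m³/s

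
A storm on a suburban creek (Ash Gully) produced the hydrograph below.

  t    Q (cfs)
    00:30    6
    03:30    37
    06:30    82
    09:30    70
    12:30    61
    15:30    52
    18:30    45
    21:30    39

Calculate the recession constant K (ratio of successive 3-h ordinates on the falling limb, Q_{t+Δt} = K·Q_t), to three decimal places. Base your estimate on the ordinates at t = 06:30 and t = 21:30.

Using the recession-limb readings at t = 06:30 and t = 21:30: Q falls from 82 to 39 cfs over 5 intervals.
K = (Q₂/Q₁)^(1/5) = (39/82)^(1/5) = 0.862.

K ≈ 0.862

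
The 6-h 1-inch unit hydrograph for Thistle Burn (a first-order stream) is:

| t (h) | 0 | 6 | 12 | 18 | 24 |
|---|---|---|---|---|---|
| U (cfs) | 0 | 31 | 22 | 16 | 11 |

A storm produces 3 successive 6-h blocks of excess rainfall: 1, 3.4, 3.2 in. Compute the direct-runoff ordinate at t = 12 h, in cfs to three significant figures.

Q ≈ 127 cfs

By discrete convolution, Q_j = Σ (P_i / 1 in) · U_{j−i}.
At t = 12 h (j=2): Q = (1/1)·22 + (3.4/1)·31 + (3.2/1)·0 = 127 cfs.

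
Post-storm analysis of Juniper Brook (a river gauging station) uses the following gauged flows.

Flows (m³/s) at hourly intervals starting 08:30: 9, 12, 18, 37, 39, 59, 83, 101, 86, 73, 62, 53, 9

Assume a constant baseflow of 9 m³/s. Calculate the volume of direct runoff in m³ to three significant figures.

V ≈ 1.89 × 10^6 m³

Direct-runoff ordinates (Q − Q_b): 0.0, 3.0, 9.0, 28.0, 30.0, 50.0, 74.0, 92.0, 77.0, 64.0, 53.0, 44.0, 0.0 m³/s.
ΣQ_DR = 524.0 m³/s.
With Δt = 1 h = 3600 s, V = ΣQ_DR · Δt = 524.0 × 3600 = 1.89 × 10^6 m³.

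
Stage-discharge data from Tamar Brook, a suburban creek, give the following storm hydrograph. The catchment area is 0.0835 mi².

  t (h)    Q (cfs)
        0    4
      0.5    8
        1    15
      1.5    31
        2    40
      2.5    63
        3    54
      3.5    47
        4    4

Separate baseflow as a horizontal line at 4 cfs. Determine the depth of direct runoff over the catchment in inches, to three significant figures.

d ≈ 2.13 in

Direct runoff: 0.0, 4.0, 11.0, 27.0, 36.0, 59.0, 50.0, 43.0, 0.0 cfs; ΣQ_DR = 230.0 cfs.
V = ΣQ_DR · Δt = 230.0 × 1800 s = 4.140 × 10^5 ft³.
Over A = 0.0835 mi², depth = V / A = 2.13 in.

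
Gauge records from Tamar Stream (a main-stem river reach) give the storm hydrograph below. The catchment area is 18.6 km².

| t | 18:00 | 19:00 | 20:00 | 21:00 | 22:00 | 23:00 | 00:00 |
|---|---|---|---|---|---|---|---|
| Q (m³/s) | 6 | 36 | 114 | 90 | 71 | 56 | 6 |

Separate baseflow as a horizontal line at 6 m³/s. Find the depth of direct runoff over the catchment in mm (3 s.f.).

d ≈ 65.2 mm

Direct runoff: 0.0, 30.0, 108.0, 84.0, 65.0, 50.0, 0.0 m³/s; ΣQ_DR = 337.0 m³/s.
V = ΣQ_DR · Δt = 337.0 × 3600 s = 1.213 × 10^6 m³.
Over A = 18.6 km², depth = V / A = 65.2 mm.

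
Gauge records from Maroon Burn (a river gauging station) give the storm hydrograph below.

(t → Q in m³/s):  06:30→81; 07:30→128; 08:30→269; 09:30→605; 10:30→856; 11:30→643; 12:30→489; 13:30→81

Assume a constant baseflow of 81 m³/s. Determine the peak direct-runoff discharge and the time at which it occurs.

Q_p = 775.0 m³/s at t = 10:30

Subtracting baseflow gives direct-runoff ordinates: 0.0, 47.0, 188.0, 524.0, 775.0, 562.0, 408.0, 0.0 m³/s.
The maximum is 775.0 m³/s, occurring at the reading for t = 10:30.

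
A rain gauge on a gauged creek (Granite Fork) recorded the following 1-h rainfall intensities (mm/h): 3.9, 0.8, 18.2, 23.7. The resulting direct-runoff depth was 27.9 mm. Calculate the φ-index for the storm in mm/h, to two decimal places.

Only the 2 blocks with intensity above φ contribute runoff: 18.2, 23.7 mm/h.
Σ(I−φ)·Δt = d  ⇒  (18.2+23.7 − 2φ)·1 = 27.9
φ = (41.90 − 27.9/1) / 2 = 7.00 mm/h.

φ ≈ 7.00 mm/h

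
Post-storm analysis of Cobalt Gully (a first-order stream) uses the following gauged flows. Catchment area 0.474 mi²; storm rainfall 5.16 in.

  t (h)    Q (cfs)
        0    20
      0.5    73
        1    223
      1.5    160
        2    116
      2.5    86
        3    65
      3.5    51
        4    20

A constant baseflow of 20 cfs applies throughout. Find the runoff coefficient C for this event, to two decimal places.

C ≈ 0.20

ΣQ_DR = 634.0 cfs; V = ΣQ_DR·Δt = 1.141 × 10^6 ft³.
Runoff depth d = V / A = 1.036 in.
C = d / P = 1.036 / 5.16 = 0.20.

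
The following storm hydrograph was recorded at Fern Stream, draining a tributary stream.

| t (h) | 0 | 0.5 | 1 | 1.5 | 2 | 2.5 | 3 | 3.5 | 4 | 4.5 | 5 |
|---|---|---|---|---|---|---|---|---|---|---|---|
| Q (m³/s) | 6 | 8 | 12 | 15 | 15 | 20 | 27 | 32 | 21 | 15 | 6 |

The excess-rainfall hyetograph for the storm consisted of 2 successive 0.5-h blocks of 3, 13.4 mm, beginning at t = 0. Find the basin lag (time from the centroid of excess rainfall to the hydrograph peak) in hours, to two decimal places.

Centroid of excess rainfall: t_c = Σ P_i·t̄_i / ΣP_i = 0.6585 h (block centres at 0.25, 0.75 h).
Hydrograph peak occurs at t = 3.5 h, so basin lag t_L = 3.5 − 0.6585 = 2.84 h.

t_L ≈ 2.84 h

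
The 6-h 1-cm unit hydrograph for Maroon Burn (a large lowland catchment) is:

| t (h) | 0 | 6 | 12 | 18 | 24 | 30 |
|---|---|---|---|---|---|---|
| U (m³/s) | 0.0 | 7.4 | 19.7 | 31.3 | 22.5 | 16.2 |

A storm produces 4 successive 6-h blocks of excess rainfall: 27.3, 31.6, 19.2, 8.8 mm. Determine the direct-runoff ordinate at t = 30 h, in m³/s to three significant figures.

By discrete convolution, Q_j = Σ (P_i / 10 mm) · U_{j−i}.
At t = 30 h (j=5): Q = (27.3/10)·16.2 + (31.6/10)·22.5 + (19.2/10)·31.3 + (8.8/10)·19.7 = 193 m³/s.

Q ≈ 193 m³/s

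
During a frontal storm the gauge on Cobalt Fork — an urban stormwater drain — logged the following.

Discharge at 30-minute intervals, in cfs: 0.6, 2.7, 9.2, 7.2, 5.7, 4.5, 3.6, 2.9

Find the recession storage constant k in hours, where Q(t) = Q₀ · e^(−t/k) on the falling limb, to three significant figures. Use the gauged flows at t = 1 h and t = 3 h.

k ≈ 2.13 h

On the falling limb, Q drops from 9.2 to 3.6 cfs between t = 1 h and t = 3 h (Δt = 2 h).
k = −Δt / ln(Q₂/Q₁) = −2 / ln(3.6/9.2) = 2.13 h.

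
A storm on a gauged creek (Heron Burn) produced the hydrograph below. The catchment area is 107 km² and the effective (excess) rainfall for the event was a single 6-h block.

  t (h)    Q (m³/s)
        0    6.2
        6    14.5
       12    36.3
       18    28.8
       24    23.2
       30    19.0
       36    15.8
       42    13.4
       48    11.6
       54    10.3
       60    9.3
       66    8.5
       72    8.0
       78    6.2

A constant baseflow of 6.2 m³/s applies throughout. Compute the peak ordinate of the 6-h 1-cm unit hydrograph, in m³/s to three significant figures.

U_p ≈ 12.0 m³/s

Direct runoff: 0.0, 8.3, 30.1, 22.6, 17.0, 12.8, 9.6, 7.2, 5.4, 4.1, 3.1, 2.3, 1.8, 0.0 m³/s; ΣQ_DR = 124.3 m³/s, peak = 30.1 m³/s.
Runoff depth d = ΣQ_DR·Δt / A = 124.3 × 21600 / (107 km²) = 25.09 mm.
The 1-cm UH is the DRH scaled by (10 mm)/d, so U_p = 30.1 × 10/25.09 = 12.0 m³/s.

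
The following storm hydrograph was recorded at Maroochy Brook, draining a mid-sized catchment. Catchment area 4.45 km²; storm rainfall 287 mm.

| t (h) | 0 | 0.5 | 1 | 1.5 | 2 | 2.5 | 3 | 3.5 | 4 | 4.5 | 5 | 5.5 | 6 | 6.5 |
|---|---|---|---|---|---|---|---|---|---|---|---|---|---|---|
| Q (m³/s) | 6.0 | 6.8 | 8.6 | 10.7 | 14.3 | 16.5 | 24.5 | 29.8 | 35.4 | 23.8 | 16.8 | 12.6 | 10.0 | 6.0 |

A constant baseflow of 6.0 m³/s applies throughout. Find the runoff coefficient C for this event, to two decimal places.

C ≈ 0.19

ΣQ_DR = 137.8 m³/s; V = ΣQ_DR·Δt = 2.480 × 10^5 m³.
Runoff depth d = V / A = 55.74 mm.
C = d / P = 55.74 / 287 = 0.19.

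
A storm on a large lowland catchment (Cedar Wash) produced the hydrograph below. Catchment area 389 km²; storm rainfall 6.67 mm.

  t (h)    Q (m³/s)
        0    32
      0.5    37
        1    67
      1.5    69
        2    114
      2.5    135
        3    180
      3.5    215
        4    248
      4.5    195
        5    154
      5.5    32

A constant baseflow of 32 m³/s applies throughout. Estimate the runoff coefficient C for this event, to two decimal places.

C ≈ 0.76

ΣQ_DR = 1094 m³/s; V = ΣQ_DR·Δt = 1.969 × 10^6 m³.
Runoff depth d = V / A = 5.062 mm.
C = d / P = 5.062 / 6.67 = 0.76.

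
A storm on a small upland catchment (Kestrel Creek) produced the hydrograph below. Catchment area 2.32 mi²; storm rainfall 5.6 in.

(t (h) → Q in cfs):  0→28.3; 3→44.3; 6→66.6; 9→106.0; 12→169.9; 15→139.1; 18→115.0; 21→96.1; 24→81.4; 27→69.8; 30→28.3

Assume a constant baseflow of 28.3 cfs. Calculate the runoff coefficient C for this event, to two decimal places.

C ≈ 0.23

ΣQ_DR = 633.5 cfs; V = ΣQ_DR·Δt = 6.842 × 10^6 ft³.
Runoff depth d = V / A = 1.269 in.
C = d / P = 1.269 / 5.6 = 0.23.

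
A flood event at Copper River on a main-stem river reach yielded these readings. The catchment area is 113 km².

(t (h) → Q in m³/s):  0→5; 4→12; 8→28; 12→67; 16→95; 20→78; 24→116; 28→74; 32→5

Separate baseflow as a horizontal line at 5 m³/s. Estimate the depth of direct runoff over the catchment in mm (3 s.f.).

d ≈ 55.4 mm

Direct runoff: 0.0, 7.0, 23.0, 62.0, 90.0, 73.0, 111.0, 69.0, 0.0 m³/s; ΣQ_DR = 435.0 m³/s.
V = ΣQ_DR · Δt = 435.0 × 14400 s = 6.264 × 10^6 m³.
Over A = 113 km², depth = V / A = 55.4 mm.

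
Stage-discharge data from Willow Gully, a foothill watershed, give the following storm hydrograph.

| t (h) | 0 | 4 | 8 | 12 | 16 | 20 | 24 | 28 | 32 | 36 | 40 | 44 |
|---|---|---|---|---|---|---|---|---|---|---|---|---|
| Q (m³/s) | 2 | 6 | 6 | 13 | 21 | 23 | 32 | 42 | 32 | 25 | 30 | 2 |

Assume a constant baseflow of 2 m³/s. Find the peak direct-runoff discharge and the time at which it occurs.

Q_p = 40.0 m³/s at t = 28 h

Subtracting baseflow gives direct-runoff ordinates: 0.0, 4.0, 4.0, 11.0, 19.0, 21.0, 30.0, 40.0, 30.0, 23.0, 28.0, 0.0 m³/s.
The maximum is 40.0 m³/s, occurring at the reading for t = 28 h.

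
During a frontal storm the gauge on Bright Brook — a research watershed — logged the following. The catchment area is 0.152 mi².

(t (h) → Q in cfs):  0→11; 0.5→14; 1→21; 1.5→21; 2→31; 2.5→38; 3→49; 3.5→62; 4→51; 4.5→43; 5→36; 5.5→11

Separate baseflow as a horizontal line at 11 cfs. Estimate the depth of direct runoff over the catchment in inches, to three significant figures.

Direct runoff: 0.0, 3.0, 10.0, 10.0, 20.0, 27.0, 38.0, 51.0, 40.0, 32.0, 25.0, 0.0 cfs; ΣQ_DR = 256.0 cfs.
V = ΣQ_DR · Δt = 256.0 × 1800 s = 4.608 × 10^5 ft³.
Over A = 0.152 mi², depth = V / A = 1.30 in.

d ≈ 1.30 in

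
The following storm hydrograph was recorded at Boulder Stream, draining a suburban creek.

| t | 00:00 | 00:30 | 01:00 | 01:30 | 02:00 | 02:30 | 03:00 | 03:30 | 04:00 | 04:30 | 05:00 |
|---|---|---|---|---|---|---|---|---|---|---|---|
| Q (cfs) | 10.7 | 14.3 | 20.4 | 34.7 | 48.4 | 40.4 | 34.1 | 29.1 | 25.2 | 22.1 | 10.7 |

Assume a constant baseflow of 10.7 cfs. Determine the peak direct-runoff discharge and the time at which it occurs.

Q_p = 37.7 cfs at t = 02:00

Subtracting baseflow gives direct-runoff ordinates: 0.0, 3.6, 9.7, 24.0, 37.7, 29.7, 23.4, 18.4, 14.5, 11.4, 0.0 cfs.
The maximum is 37.7 cfs, occurring at the reading for t = 02:00.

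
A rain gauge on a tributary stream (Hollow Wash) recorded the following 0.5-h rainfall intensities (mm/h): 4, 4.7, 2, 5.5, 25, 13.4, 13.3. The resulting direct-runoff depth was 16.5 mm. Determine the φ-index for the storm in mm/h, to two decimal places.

φ ≈ 6.23 mm/h

Only the 3 blocks with intensity above φ contribute runoff: 25, 13.4, 13.3 mm/h.
Σ(I−φ)·Δt = d  ⇒  (25+13.4+13.3 − 3φ)·0.5 = 16.5
φ = (51.70 − 16.5/0.5) / 3 = 6.23 mm/h.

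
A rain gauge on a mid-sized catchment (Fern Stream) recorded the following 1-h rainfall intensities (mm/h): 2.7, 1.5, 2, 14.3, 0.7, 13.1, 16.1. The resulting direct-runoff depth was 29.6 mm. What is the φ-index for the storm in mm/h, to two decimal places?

φ ≈ 4.63 mm/h

Only the 3 blocks with intensity above φ contribute runoff: 14.3, 13.1, 16.1 mm/h.
Σ(I−φ)·Δt = d  ⇒  (14.3+13.1+16.1 − 3φ)·1 = 29.6
φ = (43.50 − 29.6/1) / 3 = 4.63 mm/h.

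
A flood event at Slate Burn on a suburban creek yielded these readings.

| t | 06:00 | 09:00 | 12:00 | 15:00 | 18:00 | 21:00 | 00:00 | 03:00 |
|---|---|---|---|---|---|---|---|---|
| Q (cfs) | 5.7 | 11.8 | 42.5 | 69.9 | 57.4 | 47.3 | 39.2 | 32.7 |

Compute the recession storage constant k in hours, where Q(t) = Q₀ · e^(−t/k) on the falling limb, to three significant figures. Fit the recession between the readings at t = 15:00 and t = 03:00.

k ≈ 15.8 h

On the falling limb, Q drops from 69.9 to 32.7 cfs between t = 15:00 and t = 03:00 (Δt = 12 h).
k = −Δt / ln(Q₂/Q₁) = −12 / ln(32.7/69.9) = 15.8 h.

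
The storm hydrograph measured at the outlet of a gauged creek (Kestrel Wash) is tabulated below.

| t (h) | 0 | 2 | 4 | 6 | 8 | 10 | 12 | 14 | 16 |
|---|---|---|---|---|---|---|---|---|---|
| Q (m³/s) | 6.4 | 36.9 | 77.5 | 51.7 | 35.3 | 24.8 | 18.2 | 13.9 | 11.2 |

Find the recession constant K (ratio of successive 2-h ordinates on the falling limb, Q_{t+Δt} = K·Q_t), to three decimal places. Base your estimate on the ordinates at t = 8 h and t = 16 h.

K ≈ 0.751

Using the recession-limb readings at t = 8 h and t = 16 h: Q falls from 35.3 to 11.2 m³/s over 4 intervals.
K = (Q₂/Q₁)^(1/4) = (11.2/35.3)^(1/4) = 0.751.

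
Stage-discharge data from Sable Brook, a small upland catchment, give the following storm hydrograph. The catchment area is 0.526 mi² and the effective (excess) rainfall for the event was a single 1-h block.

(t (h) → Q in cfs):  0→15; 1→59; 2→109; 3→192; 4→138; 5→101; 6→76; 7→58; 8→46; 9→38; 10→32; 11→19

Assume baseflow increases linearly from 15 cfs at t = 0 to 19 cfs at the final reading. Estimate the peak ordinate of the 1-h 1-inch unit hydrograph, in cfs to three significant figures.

U_p ≈ 87.9 cfs

Direct runoff: 0.00, 43.64, 93.27, 175.91, 121.55, 84.18, 58.82, 40.45, 28.09, 19.73, 13.36, 0.00 cfs; ΣQ_DR = 679.0 cfs, peak = 175.91 cfs.
Runoff depth d = ΣQ_DR·Δt / A = 679.0 × 3600 / (0.526 mi²) = 2.000 in.
The 1-inch UH is the DRH scaled by (1 in)/d, so U_p = 175.91 × 1/2.000 = 87.9 cfs.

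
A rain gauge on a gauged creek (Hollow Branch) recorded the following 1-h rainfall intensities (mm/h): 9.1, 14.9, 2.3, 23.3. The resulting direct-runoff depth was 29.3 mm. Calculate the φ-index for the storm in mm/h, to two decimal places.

Only the 3 blocks with intensity above φ contribute runoff: 9.1, 14.9, 23.3 mm/h.
Σ(I−φ)·Δt = d  ⇒  (9.1+14.9+23.3 − 3φ)·1 = 29.3
φ = (47.30 − 29.3/1) / 3 = 6.00 mm/h.

φ ≈ 6.00 mm/h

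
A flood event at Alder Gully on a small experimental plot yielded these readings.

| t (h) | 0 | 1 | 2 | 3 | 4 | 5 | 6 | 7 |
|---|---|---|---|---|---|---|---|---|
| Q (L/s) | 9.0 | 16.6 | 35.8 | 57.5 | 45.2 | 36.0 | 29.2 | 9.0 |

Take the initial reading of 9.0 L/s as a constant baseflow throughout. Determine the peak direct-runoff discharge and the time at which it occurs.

Subtracting baseflow gives direct-runoff ordinates: 0.0, 7.6, 26.8, 48.5, 36.2, 27.0, 20.2, 0.0 L/s.
The maximum is 48.5 L/s, occurring at the reading for t = 3 h.

Q_p = 48.5 L/s at t = 3 h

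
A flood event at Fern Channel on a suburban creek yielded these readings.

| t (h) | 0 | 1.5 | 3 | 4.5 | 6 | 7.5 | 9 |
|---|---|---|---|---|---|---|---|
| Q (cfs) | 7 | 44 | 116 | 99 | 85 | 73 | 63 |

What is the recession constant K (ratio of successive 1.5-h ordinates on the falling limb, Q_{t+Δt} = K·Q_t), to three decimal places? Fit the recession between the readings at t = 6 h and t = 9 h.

Using the recession-limb readings at t = 6 h and t = 9 h: Q falls from 85 to 63 cfs over 2 intervals.
K = (Q₂/Q₁)^(1/2) = (63/85)^(1/2) = 0.861.

K ≈ 0.861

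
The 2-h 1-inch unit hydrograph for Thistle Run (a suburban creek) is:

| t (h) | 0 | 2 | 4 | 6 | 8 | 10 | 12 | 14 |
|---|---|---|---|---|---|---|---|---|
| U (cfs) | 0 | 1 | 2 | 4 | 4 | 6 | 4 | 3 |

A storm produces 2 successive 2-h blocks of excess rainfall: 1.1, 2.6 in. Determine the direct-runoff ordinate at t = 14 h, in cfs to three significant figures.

By discrete convolution, Q_j = Σ (P_i / 1 in) · U_{j−i}.
At t = 14 h (j=7): Q = (1.1/1)·3 + (2.6/1)·4 = 13.7 cfs.

Q ≈ 13.7 cfs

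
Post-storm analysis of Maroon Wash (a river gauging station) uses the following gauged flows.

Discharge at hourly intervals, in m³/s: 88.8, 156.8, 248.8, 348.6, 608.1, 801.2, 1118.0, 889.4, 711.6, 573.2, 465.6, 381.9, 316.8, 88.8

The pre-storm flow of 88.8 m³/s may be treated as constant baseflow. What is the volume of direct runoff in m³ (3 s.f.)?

V ≈ 2.00 × 10^7 m³

Direct-runoff ordinates (Q − Q_b): 0.0, 68.0, 160.0, 259.8, 519.3, 712.4, 1029.2, 800.6, 622.8, 484.4, 376.8, 293.1, 228.0, 0.0 m³/s.
ΣQ_DR = 5554 m³/s.
With Δt = 1 h = 3600 s, V = ΣQ_DR · Δt = 5554 × 3600 = 2.00 × 10^7 m³.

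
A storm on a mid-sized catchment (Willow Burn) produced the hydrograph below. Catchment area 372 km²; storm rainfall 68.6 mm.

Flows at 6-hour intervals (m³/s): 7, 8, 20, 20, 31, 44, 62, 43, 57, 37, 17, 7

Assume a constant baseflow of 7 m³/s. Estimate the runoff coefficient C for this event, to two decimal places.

C ≈ 0.23

ΣQ_DR = 269.0 m³/s; V = ΣQ_DR·Δt = 5.810 × 10^6 m³.
Runoff depth d = V / A = 15.62 mm.
C = d / P = 15.62 / 68.6 = 0.23.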